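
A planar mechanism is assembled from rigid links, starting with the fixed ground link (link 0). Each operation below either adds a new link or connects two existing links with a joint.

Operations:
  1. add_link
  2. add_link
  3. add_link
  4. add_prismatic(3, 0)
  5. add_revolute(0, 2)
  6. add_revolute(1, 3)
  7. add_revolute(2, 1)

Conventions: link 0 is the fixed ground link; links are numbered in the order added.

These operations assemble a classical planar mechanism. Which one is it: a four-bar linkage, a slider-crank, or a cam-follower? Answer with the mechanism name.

links: 4 (incl. ground); joints: 3 revolute, 1 prismatic, 0 higher (cam) pair, forming one closed loop
4 links, 3 revolutes + 1 prismatic in one loop → slider-crank

slider-crank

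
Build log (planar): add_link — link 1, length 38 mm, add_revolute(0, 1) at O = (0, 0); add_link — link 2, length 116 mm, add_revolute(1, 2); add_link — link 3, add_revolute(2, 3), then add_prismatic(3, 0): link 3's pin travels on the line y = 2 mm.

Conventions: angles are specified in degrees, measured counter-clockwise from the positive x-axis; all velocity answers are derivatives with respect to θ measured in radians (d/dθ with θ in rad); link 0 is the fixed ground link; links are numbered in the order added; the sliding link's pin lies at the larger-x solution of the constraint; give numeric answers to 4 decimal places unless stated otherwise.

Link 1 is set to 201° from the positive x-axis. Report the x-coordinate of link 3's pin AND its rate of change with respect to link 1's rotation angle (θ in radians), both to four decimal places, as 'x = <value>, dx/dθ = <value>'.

geometry: r = 38 mm, L = 116 mm, e = 2 mm
crank pin P = (r cos θ, r sin θ) = (-35.476056, -13.617982)
h = r sin θ − e = -13.617982 − 2 = -15.617982
x = r cos θ + √(L² − h²) = -35.476056 + 114.943806 = 79.467750
dx/dθ = −r sin θ − h·r cos θ/√(L² − h²) (θ in radians; h = -15.617982) = 8.797675

x = 79.4678, dx/dθ = 8.7977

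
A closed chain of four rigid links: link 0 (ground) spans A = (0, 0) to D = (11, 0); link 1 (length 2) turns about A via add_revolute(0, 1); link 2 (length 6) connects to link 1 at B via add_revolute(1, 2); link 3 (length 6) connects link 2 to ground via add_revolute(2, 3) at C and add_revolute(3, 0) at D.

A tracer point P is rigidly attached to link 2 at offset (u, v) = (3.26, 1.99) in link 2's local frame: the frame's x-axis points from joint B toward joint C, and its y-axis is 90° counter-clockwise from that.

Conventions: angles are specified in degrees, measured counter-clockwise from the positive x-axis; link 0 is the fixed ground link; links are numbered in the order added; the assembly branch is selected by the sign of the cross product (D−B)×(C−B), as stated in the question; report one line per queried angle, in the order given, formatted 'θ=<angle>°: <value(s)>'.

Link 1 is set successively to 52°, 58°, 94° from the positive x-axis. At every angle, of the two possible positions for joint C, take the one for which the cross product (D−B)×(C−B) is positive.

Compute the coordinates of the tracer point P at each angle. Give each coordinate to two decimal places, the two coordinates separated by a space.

A=(0,0), D=(11.00,0)
θ=52°: B = A + 2.00·(cos52°, sin52°) = (1.2313, 1.5760)
θ=52°: |BD| = 9.8950
θ=52°: circle(B,6.00) ∩ circle(D,6.00): a=4.9475, h=3.3944
θ=52°:   candidates: C₊=(6.6563,4.1391) cross=33.588; C₋=(5.5750,-2.5631) cross=-33.588
θ=52°:   branch + wants cross > 0 → take C=(6.6563,4.1391) (cross=33.588)
θ=52°: ex = (C−B)/|BC| = (0.9042,0.4272); ey = (-0.4272,0.9042)
θ=52°: P = B + 3.26·ex + 1.99·ey = (3.3288,4.7679)
θ=58°: B = A + 2.00·(cos58°, sin58°) = (1.0598, 1.6961)
θ=58°: |BD| = 10.0838
θ=58°: circle(B,6.00) ∩ circle(D,6.00): a=5.0419, h=3.2526
θ=58°:   candidates: C₊=(6.5770,4.0543) cross=32.798; C₋=(5.4828,-2.3582) cross=-32.798
θ=58°:   branch + wants cross > 0 → take C=(6.5770,4.0543) (cross=32.798)
θ=58°: ex = (C−B)/|BC| = (0.9195,0.3930); ey = (-0.3930,0.9195)
θ=58°: P = B + 3.26·ex + 1.99·ey = (3.2754,4.8072)
θ=94°: B = A + 2.00·(cos94°, sin94°) = (-0.1395, 1.9951)
θ=94°: |BD| = 11.3168
θ=94°: circle(B,6.00) ∩ circle(D,6.00): a=5.6584, h=1.9957
θ=94°:   candidates: C₊=(5.7821,2.9620) cross=22.584; C₋=(5.0784,-0.9668) cross=-22.584
θ=94°:   branch + wants cross > 0 → take C=(5.7821,2.9620) (cross=22.584)
θ=94°: ex = (C−B)/|BC| = (0.9869,0.1611); ey = (-0.1611,0.9869)
θ=94°: P = B + 3.26·ex + 1.99·ey = (2.7572,4.4844)

θ=52°: 3.33 4.77
θ=58°: 3.28 4.81
θ=94°: 2.76 4.48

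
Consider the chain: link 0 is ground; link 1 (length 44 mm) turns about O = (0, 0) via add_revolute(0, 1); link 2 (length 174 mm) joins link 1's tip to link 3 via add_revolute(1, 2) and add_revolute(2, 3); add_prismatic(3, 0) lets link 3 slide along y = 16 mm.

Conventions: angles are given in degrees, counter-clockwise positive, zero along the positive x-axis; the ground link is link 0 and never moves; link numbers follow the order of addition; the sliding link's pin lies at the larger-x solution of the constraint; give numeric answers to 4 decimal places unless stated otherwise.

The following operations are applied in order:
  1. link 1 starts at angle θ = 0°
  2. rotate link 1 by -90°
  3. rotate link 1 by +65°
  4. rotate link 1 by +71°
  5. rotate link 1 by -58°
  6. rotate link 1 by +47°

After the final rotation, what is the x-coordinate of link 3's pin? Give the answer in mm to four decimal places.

geometry: r = 44 mm, L = 174 mm, e = 16 mm; θ starts at 0°
rotate link 1 by -90°: θ ← 0° -90° = -90°
rotate link 1 by +65°: θ ← -90° +65° = -25°
rotate link 1 by +71°: θ ← -25° +71° = 46°
rotate link 1 by -58°: θ ← 46° -58° = -12°
rotate link 1 by +47°: θ ← -12° +47° = 35°
crank pin P = (r cos θ, r sin θ) = (36.042690, 25.237363)
h = r sin θ − e = 25.237363 − 16 = 9.237363
x = r cos θ + √(L² − h²) = 36.042690 + 173.754629 = 209.797319

209.7973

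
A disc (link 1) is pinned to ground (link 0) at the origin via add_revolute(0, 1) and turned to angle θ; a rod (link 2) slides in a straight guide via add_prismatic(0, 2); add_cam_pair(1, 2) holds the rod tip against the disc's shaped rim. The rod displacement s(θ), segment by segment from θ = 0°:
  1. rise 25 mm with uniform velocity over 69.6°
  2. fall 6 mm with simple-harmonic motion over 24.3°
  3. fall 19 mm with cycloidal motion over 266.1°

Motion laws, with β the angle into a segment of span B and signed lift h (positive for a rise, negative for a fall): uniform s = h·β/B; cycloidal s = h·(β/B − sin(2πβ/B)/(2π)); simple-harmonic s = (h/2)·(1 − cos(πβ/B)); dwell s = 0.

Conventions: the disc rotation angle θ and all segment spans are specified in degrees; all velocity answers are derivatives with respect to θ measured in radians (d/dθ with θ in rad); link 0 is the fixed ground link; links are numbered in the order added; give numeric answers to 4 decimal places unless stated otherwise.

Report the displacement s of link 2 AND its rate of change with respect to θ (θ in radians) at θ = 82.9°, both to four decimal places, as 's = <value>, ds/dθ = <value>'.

segment 1 (0° to 69.6°, uniform, h = 25) is passed completely: s = 0.0000 + (25) = 25.0000
θ = 82.9° falls in segment 2 (69.6° to 93.9°, simple-harmonic, h = -6): β = 82.9 − 69.6 = 13.3°, B = 24.3°; Δs = -6/2·(1 − cos(π·0.5473)) = -3.4444; s = 25.0000 − 3.4444 = 21.5556
velocity in seg [69.6°–93.9°] (simple-harmonic), θ in radians: β = 13.3° = 0.2321 rad, B = 24.3° = 0.4241 rad; ds/dθ = (πh/(2B)) sin(πβ/B) = (π·(-6)/(2·0.4241)) sin(π·0.5473) = -21.977068 mm/rad

s = 21.5556, ds/dθ = -21.9771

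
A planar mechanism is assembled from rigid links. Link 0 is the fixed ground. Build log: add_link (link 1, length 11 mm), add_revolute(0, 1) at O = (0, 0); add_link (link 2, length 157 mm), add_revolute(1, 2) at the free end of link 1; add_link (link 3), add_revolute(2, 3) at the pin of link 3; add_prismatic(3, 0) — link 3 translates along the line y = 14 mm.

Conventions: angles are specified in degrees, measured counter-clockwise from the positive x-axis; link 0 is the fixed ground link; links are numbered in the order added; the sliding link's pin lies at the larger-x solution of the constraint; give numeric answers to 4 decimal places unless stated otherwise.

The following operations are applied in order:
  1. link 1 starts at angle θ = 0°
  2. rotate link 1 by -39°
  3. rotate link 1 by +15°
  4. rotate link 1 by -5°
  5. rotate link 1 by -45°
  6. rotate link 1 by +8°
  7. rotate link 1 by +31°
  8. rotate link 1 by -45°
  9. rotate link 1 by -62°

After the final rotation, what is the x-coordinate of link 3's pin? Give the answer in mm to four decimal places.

geometry: r = 11 mm, L = 157 mm, e = 14 mm; θ starts at 0°
rotate link 1 by -39°: θ ← 0° -39° = -39°
rotate link 1 by +15°: θ ← -39° +15° = -24°
rotate link 1 by -5°: θ ← -24° -5° = -29°
rotate link 1 by -45°: θ ← -29° -45° = -74°
rotate link 1 by +8°: θ ← -74° +8° = -66°
rotate link 1 by +31°: θ ← -66° +31° = -35°
rotate link 1 by -45°: θ ← -35° -45° = -80°
rotate link 1 by -62°: θ ← -80° -62° = -142°
crank pin P = (r cos θ, r sin θ) = (-8.668118, -6.772276)
h = r sin θ − e = -6.772276 − 14 = -20.772276
x = r cos θ + √(L² − h²) = -8.668118 + 155.619769 = 146.951651

146.9517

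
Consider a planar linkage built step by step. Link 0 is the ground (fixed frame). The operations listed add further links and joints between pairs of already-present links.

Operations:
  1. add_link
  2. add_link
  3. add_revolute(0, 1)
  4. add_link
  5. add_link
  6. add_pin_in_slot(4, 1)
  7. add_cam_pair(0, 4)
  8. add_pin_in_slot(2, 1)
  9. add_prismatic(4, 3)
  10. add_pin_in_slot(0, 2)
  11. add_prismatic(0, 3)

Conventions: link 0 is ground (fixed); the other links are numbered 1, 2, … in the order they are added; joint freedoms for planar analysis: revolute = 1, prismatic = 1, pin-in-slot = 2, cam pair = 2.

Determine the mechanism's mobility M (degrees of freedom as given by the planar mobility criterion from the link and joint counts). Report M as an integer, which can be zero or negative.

(L,J1,J2)=(1,0,0); link0 fixed
link1: (2,0,0)
link2: (3,0,0)
R 0-1 [J1]: (3,1,0)
link3: (4,1,0)
link4: (5,1,0)
PS 4-1 [J2]: (5,1,1)
C 0-4 [J2]: (5,1,2)
PS 2-1 [J2]: (5,1,3)
P 4-3 [J1]: (5,2,3)
PS 0-2 [J2]: (5,2,4)
P 0-3 [J1]: (5,3,4)
Grübler: 3·4 − 2·3 − 4 = 2

M = 2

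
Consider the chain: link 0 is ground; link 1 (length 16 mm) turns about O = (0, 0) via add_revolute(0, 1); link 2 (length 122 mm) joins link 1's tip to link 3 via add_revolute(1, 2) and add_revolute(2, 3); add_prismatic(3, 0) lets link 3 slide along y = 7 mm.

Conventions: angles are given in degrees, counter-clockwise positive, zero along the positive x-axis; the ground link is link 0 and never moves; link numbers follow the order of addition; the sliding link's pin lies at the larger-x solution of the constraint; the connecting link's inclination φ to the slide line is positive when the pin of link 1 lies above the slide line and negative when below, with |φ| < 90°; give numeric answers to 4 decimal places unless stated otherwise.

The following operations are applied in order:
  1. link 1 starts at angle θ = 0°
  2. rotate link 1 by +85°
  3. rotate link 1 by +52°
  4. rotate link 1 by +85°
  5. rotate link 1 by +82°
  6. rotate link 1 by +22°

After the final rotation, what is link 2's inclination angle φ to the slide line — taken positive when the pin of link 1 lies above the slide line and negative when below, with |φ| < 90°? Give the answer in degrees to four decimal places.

geometry: r = 16 mm, L = 122 mm, e = 7 mm; θ starts at 0°
rotate link 1 by +85°: θ ← 0° +85° = 85°
rotate link 1 by +52°: θ ← 85° +52° = 137°
rotate link 1 by +85°: θ ← 137° +85° = 222°
rotate link 1 by +82°: θ ← 222° +82° = 304°
rotate link 1 by +22°: θ ← 304° +22° = 326°
h = r sin θ − e = -8.947086 − 7 = -15.947086
sin φ = h / L = -15.947086 / 122 = -0.13071382
φ = arcsin(-0.13071382) = -7.510843°

-7.5108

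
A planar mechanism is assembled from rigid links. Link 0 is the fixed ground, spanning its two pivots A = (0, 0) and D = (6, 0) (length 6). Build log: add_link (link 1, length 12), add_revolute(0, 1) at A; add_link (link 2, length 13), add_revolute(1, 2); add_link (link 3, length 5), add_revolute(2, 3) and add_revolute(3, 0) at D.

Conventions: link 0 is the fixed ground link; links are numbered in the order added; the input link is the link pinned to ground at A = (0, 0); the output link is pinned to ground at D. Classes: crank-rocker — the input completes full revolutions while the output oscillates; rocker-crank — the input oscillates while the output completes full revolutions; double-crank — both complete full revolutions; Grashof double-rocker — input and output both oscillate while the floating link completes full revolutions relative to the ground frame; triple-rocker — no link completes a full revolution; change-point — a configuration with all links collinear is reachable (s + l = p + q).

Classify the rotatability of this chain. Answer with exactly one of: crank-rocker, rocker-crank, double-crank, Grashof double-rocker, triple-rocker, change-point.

lengths: ground=6, input=12, coupler=13, output=5
sorted: s=5 (shortest), l=13 (longest), p+q=18
s + l = 18 vs p + q = 18
s + l = p + q → change-point (collinear configuration reachable)

change-point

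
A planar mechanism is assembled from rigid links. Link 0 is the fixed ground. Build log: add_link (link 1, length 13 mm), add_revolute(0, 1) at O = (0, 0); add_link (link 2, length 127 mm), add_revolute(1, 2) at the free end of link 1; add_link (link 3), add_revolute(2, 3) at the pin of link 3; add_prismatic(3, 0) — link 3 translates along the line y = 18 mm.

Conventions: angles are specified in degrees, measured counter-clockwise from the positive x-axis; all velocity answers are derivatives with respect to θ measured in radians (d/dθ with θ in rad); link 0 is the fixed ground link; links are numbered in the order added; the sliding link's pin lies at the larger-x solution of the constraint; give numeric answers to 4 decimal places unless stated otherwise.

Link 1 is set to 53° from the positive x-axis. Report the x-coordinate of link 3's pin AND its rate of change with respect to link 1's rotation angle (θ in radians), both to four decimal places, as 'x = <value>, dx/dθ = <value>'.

geometry: r = 13 mm, L = 127 mm, e = 18 mm
crank pin P = (r cos θ, r sin θ) = (7.823595, 10.382262)
h = r sin θ − e = 10.382262 − 18 = -7.617738
x = r cos θ + √(L² − h²) = 7.823595 + 126.771330 = 134.594925
dx/dθ = −r sin θ − h·r cos θ/√(L² − h²) (θ in radians; h = -7.617738) = -9.912139

x = 134.5949, dx/dθ = -9.9121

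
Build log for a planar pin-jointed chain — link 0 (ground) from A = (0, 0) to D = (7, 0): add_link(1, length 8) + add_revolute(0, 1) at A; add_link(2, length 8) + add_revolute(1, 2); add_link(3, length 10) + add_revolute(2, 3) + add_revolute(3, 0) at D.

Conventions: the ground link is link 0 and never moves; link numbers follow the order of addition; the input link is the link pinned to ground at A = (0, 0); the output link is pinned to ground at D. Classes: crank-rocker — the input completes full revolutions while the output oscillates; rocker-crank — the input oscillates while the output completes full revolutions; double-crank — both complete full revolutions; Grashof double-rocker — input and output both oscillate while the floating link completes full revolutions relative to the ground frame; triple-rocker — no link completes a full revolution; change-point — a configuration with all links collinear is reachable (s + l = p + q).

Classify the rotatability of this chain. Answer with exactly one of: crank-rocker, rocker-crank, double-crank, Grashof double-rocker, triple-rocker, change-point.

lengths: ground=7, input=8, coupler=8, output=10
sorted: s=7 (shortest), l=10 (longest), p+q=16
s + l = 17 vs p + q = 16
s + l > p + q → non-Grashof → no link fully rotates → triple-rocker

triple-rocker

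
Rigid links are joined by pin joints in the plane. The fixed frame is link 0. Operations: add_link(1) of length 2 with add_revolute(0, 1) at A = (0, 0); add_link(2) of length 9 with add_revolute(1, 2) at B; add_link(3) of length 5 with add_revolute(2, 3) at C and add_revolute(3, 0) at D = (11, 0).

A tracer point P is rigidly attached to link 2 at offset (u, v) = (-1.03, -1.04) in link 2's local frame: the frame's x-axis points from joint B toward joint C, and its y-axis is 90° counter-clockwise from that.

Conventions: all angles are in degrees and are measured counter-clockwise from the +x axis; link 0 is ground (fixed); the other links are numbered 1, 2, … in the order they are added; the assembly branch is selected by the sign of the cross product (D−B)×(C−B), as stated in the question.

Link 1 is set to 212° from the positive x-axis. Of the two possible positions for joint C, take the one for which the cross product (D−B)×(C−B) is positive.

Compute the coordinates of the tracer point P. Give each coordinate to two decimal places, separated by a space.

A=(0,0), D=(11.00,0)
B = A + 2.00·(cos212°, sin212°) = (-1.6961, -1.0598)
|BD| = 12.7403
circle(B,9.00) ∩ circle(D,5.00): a=8.5679, h=2.7552
  candidates: C₊=(6.6129,2.3986) cross=35.102; C₋=(7.0713,-3.0928) cross=-35.102
  branch + wants cross > 0 → take C=(6.6129,2.3986) (cross=35.102)
ex = (C−B)/|BC| = (0.9232,0.3843); ey = (-0.3843,0.9232)
P = B + -1.03·ex + -1.04·ey = (-2.2474,-2.4158)

-2.25 -2.42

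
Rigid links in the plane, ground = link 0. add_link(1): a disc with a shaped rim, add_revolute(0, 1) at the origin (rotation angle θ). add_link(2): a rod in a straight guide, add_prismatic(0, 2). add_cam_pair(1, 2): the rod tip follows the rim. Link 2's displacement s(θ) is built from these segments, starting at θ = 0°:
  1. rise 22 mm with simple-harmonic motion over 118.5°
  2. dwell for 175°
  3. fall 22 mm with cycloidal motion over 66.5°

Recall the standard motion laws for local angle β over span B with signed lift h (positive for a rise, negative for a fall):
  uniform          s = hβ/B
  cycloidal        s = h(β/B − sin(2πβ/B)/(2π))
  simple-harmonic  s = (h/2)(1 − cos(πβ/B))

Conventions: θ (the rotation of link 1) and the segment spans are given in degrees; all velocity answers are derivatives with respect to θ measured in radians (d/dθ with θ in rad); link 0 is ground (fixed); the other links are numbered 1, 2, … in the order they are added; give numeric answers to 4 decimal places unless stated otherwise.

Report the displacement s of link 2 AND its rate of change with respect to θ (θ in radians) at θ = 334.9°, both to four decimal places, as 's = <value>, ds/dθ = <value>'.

segment 1 (0° to 118.5°, simple-harmonic, h = 22) is passed completely: s = 0.0000 + (22) = 22.0000
segment 2 (118.5° to 293.5°, dwell): s unchanged at 22.0000
θ = 334.9° falls in segment 3 (293.5° to 360°, cycloidal, h = -22): β = 334.9 − 293.5 = 41.4°, B = 66.5°; Δs = -22·(0.6226 − sin(2π·0.6226)/(2π)) = -16.1338; s = 22.0000 − 16.1338 = 5.8662
velocity in seg [293.5°–360°] (cycloidal), θ in radians: β = 41.4° = 0.7226 rad, B = 66.5° = 1.1606 rad; ds/dθ = (h/B)(1 − cos(2πβ/B)) = ((-22)/1.1606)(1 − cos(2π·0.6226)) = -32.562400 mm/rad

s = 5.8662, ds/dθ = -32.5624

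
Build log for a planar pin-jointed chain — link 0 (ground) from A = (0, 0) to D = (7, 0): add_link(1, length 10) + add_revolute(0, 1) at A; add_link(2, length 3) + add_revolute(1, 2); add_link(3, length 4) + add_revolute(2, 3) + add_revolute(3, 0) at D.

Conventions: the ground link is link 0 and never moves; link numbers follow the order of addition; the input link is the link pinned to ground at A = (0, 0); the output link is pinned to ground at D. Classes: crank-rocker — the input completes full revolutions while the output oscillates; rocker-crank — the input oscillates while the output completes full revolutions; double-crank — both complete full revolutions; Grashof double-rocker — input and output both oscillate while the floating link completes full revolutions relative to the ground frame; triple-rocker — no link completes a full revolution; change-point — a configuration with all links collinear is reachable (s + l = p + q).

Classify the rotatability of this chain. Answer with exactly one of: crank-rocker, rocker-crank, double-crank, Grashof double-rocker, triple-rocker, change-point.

lengths: ground=7, input=10, coupler=3, output=4
sorted: s=3 (shortest), l=10 (longest), p+q=11
s + l = 13 vs p + q = 11
s + l > p + q → non-Grashof → no link fully rotates → triple-rocker

triple-rocker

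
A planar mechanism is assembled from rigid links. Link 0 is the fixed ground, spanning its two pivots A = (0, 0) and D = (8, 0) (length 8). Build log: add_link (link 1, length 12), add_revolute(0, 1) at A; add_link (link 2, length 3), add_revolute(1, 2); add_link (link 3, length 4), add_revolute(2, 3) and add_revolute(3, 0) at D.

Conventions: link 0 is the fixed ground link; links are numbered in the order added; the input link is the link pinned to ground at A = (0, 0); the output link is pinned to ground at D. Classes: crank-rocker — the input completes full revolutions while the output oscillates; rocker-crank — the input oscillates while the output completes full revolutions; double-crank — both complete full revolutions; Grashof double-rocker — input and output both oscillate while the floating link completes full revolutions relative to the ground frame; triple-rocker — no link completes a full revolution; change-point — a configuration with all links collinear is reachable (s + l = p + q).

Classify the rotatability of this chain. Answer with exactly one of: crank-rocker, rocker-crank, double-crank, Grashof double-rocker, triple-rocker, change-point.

lengths: ground=8, input=12, coupler=3, output=4
sorted: s=3 (shortest), l=12 (longest), p+q=12
s + l = 15 vs p + q = 12
s + l > p + q → non-Grashof → no link fully rotates → triple-rocker

triple-rocker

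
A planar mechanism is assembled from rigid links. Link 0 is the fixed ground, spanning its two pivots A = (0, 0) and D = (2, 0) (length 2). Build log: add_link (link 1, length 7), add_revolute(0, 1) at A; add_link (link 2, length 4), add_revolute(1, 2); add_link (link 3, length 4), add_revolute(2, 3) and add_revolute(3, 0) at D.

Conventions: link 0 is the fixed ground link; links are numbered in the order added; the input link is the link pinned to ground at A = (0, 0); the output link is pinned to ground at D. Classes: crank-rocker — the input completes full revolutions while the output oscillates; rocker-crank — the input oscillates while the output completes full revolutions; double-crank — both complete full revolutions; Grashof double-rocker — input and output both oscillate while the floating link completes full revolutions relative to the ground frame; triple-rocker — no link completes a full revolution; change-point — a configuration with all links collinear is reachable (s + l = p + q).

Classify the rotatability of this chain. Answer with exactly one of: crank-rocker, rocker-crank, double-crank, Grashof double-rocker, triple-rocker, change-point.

lengths: ground=2, input=7, coupler=4, output=4
sorted: s=2 (shortest), l=7 (longest), p+q=8
s + l = 9 vs p + q = 8
s + l > p + q → non-Grashof → no link fully rotates → triple-rocker

triple-rocker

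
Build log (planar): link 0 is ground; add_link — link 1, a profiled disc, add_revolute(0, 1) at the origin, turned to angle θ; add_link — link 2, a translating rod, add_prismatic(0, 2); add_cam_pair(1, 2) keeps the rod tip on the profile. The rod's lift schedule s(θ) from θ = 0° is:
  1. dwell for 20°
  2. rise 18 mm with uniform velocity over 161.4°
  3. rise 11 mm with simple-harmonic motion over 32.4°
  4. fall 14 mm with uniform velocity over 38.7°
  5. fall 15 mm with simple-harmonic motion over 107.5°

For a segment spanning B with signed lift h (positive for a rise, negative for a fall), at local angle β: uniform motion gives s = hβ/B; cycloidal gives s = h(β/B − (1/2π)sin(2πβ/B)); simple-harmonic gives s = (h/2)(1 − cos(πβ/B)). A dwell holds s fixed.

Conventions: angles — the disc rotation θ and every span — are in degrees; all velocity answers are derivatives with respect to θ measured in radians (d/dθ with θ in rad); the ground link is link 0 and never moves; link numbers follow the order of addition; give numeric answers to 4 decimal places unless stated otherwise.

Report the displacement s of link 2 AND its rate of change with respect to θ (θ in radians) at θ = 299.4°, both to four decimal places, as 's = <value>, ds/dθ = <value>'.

seg 1 [0°–20°] dwell: s stays 0.0000
seg 2 [20°–181.4°] uniform, h=18: full span → s += 18 → s = 18.0000
seg 3 [181.4°–213.8°] simple-harmonic, h=11: full span → s += 11 → s = 29.0000
seg 4 [213.8°–252.5°] uniform, h=-14: full span → s += -14 → s = 15.0000
seg 5 [252.5°–360°] simple-harmonic, h=-15: θ=299.4° here. β=46.9, B=107.5. -15/2·(1 − cos(π·0.4363)) = -6.0086 → s = 8.9914
velocity in seg [252.5°–360°] (simple-harmonic), θ in radians: β = 46.9° = 0.8186 rad, B = 107.5° = 1.8762 rad; ds/dθ = (πh/(2B)) sin(πβ/B) = (π·(-15)/(2·1.8762)) sin(π·0.4363) = -12.307351 mm/rad

s = 8.9914, ds/dθ = -12.3074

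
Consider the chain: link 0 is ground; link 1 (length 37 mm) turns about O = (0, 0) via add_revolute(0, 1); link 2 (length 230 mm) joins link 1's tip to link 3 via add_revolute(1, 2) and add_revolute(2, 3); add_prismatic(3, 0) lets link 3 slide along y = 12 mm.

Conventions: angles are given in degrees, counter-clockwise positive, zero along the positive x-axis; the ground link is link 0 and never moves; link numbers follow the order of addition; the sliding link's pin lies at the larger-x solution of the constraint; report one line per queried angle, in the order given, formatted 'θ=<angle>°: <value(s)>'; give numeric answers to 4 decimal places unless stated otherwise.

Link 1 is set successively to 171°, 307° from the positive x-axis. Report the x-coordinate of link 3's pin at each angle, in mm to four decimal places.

geometry: r = 37 mm, L = 230 mm, e = 12 mm
θ=171°: crank pin P = (r cos θ, r sin θ) = (-36.544469, 5.788075)
θ=171°: h = r sin θ − e = 5.788075 − 12 = -6.211925
θ=171°: x = r cos θ + √(L² − h²) = -36.544469 + 229.916098 = 193.371629
θ=307°: crank pin P = (r cos θ, r sin θ) = (22.267156, -29.549514)
θ=307°: h = r sin θ − e = -29.549514 − 12 = -41.549514
θ=307°: x = r cos θ + √(L² − h²) = 22.267156 + 226.215910 = 248.483066

θ=171°: 193.3716
θ=307°: 248.4831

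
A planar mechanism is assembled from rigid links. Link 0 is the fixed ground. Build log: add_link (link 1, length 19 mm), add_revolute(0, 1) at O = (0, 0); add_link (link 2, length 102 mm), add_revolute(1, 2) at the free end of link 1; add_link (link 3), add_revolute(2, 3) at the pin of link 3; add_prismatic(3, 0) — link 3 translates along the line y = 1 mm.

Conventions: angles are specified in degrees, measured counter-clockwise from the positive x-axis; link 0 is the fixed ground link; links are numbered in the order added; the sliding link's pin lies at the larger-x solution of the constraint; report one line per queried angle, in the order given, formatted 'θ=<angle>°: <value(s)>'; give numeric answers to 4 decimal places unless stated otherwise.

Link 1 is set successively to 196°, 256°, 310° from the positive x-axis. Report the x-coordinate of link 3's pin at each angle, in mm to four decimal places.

geometry: r = 19 mm, L = 102 mm, e = 1 mm
θ=196°: crank pin P = (r cos θ, r sin θ) = (-18.263972, -5.237110)
θ=196°: h = r sin θ − e = -5.237110 − 1 = -6.237110
θ=196°: x = r cos θ + √(L² − h²) = -18.263972 + 101.809128 = 83.545155
θ=256°: crank pin P = (r cos θ, r sin θ) = (-4.596516, -18.435619)
θ=256°: h = r sin θ − e = -18.435619 − 1 = -19.435619
θ=256°: x = r cos θ + √(L² − h²) = -4.596516 + 100.131198 = 95.534682
θ=310°: crank pin P = (r cos θ, r sin θ) = (12.212965, -14.554844)
θ=310°: h = r sin θ − e = -14.554844 − 1 = -15.554844
θ=310°: x = r cos θ + √(L² − h²) = 12.212965 + 100.806978 = 113.019943

θ=196°: 83.5452
θ=256°: 95.5347
θ=310°: 113.0199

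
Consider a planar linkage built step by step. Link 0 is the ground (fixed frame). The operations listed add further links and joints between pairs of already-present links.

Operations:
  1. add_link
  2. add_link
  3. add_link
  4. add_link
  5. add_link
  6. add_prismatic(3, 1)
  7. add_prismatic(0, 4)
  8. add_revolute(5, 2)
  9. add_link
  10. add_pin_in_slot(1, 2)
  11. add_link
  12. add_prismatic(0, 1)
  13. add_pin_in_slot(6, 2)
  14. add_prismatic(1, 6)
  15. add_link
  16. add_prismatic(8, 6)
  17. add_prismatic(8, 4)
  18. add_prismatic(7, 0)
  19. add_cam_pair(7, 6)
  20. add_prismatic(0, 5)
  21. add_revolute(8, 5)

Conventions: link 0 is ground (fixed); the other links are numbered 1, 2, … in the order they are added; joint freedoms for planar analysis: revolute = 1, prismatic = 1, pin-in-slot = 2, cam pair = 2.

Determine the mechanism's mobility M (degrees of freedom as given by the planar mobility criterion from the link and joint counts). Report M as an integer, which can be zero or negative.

(L,J1,J2)=(1,0,0); link0 fixed
link1: (2,0,0)
link2: (3,0,0)
link3: (4,0,0)
link4: (5,0,0)
link5: (6,0,0)
P 3-1 [J1]: (6,1,0)
P 0-4 [J1]: (6,2,0)
R 5-2 [J1]: (6,3,0)
link6: (7,3,0)
PS 1-2 [J2]: (7,3,1)
link7: (8,3,1)
P 0-1 [J1]: (8,4,1)
PS 6-2 [J2]: (8,4,2)
P 1-6 [J1]: (8,5,2)
link8: (9,5,2)
P 8-6 [J1]: (9,6,2)
P 8-4 [J1]: (9,7,2)
P 7-0 [J1]: (9,8,2)
C 7-6 [J2]: (9,8,3)
P 0-5 [J1]: (9,9,3)
R 8-5 [J1]: (9,10,3)
Grübler: 3·8 − 2·10 − 3 = 1

M = 1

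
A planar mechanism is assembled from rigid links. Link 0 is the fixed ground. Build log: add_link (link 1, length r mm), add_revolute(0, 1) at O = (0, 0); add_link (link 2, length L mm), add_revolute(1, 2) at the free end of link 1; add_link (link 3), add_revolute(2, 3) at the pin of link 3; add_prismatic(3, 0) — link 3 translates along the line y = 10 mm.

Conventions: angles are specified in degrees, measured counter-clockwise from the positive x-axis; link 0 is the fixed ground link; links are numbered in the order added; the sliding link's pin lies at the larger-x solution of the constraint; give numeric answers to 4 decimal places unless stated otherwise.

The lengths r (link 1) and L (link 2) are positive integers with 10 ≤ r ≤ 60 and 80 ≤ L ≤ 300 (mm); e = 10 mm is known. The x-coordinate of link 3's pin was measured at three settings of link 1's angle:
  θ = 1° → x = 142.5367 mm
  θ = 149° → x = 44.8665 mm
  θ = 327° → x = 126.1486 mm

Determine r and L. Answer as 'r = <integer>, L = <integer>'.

constraint per measurement: (x − r cos θ)² + (r sin θ − e)² = L²
subtracting the θ₁ and θ₂ equations cancels the r² and L² terms:
r = (x₁² − x₂²) / (2[(x₁cos θ₁ + e sin θ₁) − (x₂cos θ₂ + e sin θ₂)]) = 52.0000 → r = 52
L² = (x₁ − r cos θ₁)² + (r sin θ₁ − e)² = 8281.0013 → L = 91.0000 → L = 91
check at θ₃=327°: x = 126.1486 (printed 126.1486) ✓

r = 52, L = 91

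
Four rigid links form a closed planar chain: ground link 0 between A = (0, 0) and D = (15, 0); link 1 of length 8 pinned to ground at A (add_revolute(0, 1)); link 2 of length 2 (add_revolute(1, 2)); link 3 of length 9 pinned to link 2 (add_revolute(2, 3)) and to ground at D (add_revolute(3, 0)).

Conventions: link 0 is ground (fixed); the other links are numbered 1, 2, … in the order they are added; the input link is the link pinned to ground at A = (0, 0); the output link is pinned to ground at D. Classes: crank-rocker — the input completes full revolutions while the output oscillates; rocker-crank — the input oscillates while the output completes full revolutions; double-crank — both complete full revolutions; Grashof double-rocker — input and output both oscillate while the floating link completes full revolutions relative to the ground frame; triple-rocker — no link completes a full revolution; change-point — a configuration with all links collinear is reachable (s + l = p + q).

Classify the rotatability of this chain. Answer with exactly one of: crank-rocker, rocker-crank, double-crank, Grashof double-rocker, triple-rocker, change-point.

lengths: ground=15, input=8, coupler=2, output=9
sorted: s=2 (shortest), l=15 (longest), p+q=17
s + l = 17 vs p + q = 17
s + l = p + q → change-point (collinear configuration reachable)

change-point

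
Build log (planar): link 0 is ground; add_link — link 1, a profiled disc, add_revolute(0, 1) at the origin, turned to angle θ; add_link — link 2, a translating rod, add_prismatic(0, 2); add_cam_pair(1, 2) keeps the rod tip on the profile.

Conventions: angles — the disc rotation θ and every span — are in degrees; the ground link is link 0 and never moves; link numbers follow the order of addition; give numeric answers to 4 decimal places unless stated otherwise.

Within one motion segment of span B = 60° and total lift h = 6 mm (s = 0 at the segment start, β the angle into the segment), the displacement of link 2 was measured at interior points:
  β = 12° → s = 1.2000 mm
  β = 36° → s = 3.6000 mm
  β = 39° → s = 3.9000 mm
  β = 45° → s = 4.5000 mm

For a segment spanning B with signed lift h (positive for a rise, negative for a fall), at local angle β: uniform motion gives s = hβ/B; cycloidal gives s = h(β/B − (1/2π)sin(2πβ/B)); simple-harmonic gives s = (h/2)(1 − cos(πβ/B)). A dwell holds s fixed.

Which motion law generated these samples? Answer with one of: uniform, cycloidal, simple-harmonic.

candidates at β/B = r: uniform s = h·r (linear in β); cycloidal s = h·(r − sin(2πr)/(2π)); simple-harmonic s = (h/2)(1 − cos(πr))
β=12°: printed 1.2000 | uniform 1.2000, cycloidal 0.2918, simple-harmonic 0.5729
β=36°: printed 3.6000 | uniform 3.6000, cycloidal 4.1613, simple-harmonic 3.9271
β=39°: printed 3.9000 | uniform 3.9000, cycloidal 4.6726, simple-harmonic 4.3620
β=45°: printed 4.5000 | uniform 4.5000, cycloidal 5.4549, simple-harmonic 5.1213
only one law matches every sample → uniform

uniform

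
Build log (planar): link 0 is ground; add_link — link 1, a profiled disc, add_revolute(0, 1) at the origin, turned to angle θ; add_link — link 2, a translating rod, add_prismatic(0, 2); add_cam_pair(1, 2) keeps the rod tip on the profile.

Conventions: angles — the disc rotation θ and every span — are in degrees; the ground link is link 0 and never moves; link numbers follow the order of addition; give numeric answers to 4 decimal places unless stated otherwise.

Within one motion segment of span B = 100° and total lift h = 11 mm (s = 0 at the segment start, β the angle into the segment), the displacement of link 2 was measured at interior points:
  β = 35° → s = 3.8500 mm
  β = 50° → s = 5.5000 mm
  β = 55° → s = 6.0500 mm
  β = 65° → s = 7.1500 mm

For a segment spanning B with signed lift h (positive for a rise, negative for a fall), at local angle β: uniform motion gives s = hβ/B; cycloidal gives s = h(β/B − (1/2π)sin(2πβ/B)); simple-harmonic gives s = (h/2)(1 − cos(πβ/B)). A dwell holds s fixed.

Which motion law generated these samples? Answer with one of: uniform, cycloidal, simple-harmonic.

candidates at β/B = r: uniform s = h·r (linear in β); cycloidal s = h·(r − sin(2πr)/(2π)); simple-harmonic s = (h/2)(1 − cos(πr))
β=35°: printed 3.8500 | uniform 3.8500, cycloidal 2.4337, simple-harmonic 3.0031
β=50°: printed 5.5000 | uniform 5.5000, cycloidal 5.5000, simple-harmonic 5.5000
β=55°: printed 6.0500 | uniform 6.0500, cycloidal 6.5910, simple-harmonic 6.3604
β=65°: printed 7.1500 | uniform 7.1500, cycloidal 8.5663, simple-harmonic 7.9969
only one law matches every sample → uniform

uniform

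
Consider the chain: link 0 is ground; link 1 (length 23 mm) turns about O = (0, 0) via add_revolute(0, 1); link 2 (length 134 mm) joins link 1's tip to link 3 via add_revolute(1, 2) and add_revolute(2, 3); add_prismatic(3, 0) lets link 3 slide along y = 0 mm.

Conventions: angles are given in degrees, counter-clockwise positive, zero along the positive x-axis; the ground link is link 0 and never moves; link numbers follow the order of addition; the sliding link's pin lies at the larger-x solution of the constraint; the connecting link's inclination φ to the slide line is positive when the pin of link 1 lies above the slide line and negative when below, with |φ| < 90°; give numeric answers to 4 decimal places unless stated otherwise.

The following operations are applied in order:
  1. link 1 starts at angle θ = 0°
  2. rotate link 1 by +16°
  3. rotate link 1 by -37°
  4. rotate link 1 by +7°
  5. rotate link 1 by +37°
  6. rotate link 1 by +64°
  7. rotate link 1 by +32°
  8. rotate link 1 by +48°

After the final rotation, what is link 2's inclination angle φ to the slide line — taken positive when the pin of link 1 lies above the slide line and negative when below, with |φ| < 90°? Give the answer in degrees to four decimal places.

geometry: r = 23 mm, L = 134 mm, e = 0 mm; θ starts at 0°
rotate link 1 by +16°: θ ← 0° +16° = 16°
rotate link 1 by -37°: θ ← 16° -37° = -21°
rotate link 1 by +7°: θ ← -21° +7° = -14°
rotate link 1 by +37°: θ ← -14° +37° = 23°
rotate link 1 by +64°: θ ← 23° +64° = 87°
rotate link 1 by +32°: θ ← 87° +32° = 119°
rotate link 1 by +48°: θ ← 119° +48° = 167°
h = r sin θ − e = 5.173874 − 0 = 5.173874
sin φ = h / L = 5.173874 / 134 = 0.03861100
φ = arcsin(0.03861100) = 2.212797°

2.2128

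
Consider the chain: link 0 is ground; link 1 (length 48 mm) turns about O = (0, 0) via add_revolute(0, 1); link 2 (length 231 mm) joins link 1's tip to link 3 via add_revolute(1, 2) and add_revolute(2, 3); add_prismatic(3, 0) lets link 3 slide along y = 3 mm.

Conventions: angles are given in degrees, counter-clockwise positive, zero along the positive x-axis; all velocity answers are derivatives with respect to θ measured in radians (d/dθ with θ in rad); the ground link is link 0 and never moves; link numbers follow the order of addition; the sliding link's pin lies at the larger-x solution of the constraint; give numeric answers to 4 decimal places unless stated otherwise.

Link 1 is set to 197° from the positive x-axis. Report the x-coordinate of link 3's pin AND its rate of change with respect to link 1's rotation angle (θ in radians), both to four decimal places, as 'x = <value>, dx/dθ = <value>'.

geometry: r = 48 mm, L = 231 mm, e = 3 mm
crank pin P = (r cos θ, r sin θ) = (-45.902628, -14.033842)
h = r sin θ − e = -14.033842 − 3 = -17.033842
x = r cos θ + √(L² − h²) = -45.902628 + 230.371110 = 184.468482
dx/dθ = −r sin θ − h·r cos θ/√(L² − h²) (θ in radians; h = -17.033842) = 10.639761

x = 184.4685, dx/dθ = 10.6398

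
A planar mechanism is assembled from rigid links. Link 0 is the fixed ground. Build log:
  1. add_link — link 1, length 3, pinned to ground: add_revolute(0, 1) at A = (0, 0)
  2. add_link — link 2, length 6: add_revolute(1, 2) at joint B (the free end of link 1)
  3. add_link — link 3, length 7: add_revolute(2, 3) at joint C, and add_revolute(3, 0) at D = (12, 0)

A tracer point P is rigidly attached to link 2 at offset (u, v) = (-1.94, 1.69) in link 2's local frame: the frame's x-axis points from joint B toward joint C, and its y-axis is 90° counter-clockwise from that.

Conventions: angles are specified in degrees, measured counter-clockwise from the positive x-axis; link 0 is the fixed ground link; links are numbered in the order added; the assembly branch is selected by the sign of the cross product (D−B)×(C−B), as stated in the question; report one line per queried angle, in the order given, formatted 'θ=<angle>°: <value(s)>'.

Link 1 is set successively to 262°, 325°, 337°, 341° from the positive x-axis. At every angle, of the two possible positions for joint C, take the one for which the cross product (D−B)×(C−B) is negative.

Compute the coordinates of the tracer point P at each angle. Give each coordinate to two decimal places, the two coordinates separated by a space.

A=(0,0), D=(12.00,0)
θ=262°: B = A + 3.00·(cos262°, sin262°) = (-0.4175, -2.9708)
θ=262°: |BD| = 12.7679
θ=262°: circle(B,6.00) ∩ circle(D,7.00): a=5.8749, h=1.2189
θ=262°:   candidates: C₊=(5.0125,-0.4184) cross=15.563; C₋=(5.5797,-2.7893) cross=-15.563
θ=262°:   branch - wants cross < 0 → take C=(5.5797,-2.7893) (cross=-15.563)
θ=262°: ex = (C−B)/|BC| = (0.9995,0.0303); ey = (-0.0303,0.9995)
θ=262°: P = B + -1.94·ex + 1.69·ey = (-2.4078,-1.3403)
θ=325°: B = A + 3.00·(cos325°, sin325°) = (2.4575, -1.7207)
θ=325°: |BD| = 9.6964
θ=325°: circle(B,6.00) ∩ circle(D,7.00): a=4.1779, h=4.3064
θ=325°:   candidates: C₊=(5.8048,3.2588) cross=41.757; C₋=(7.3332,-5.2174) cross=-41.757
θ=325°:   branch - wants cross < 0 → take C=(7.3332,-5.2174) (cross=-41.757)
θ=325°: ex = (C−B)/|BC| = (0.8126,-0.5828); ey = (0.5828,0.8126)
θ=325°: P = B + -1.94·ex + 1.69·ey = (1.8659,0.7832)
θ=337°: B = A + 3.00·(cos337°, sin337°) = (2.7615, -1.1722)
θ=337°: |BD| = 9.3126
θ=337°: circle(B,6.00) ∩ circle(D,7.00): a=3.9583, h=4.5091
θ=337°:   candidates: C₊=(6.1208,3.7993) cross=41.991; C₋=(7.2559,-5.1472) cross=-41.991
θ=337°:   branch - wants cross < 0 → take C=(7.2559,-5.1472) (cross=-41.991)
θ=337°: ex = (C−B)/|BC| = (0.7491,-0.6625); ey = (0.6625,0.7491)
θ=337°: P = B + -1.94·ex + 1.69·ey = (2.4280,1.3790)
θ=341°: B = A + 3.00·(cos341°, sin341°) = (2.8366, -0.9767)
θ=341°: |BD| = 9.2153
θ=341°: circle(B,6.00) ∩ circle(D,7.00): a=3.9023, h=4.5576
θ=341°:   candidates: C₊=(6.2339,3.9688) cross=42.000; C₋=(7.2000,-5.0951) cross=-42.000
θ=341°:   branch - wants cross < 0 → take C=(7.2000,-5.0951) (cross=-42.000)
θ=341°: ex = (C−B)/|BC| = (0.7272,-0.6864); ey = (0.6864,0.7272)
θ=341°: P = B + -1.94·ex + 1.69·ey = (2.5857,1.5839)

θ=262°: -2.41 -1.34
θ=325°: 1.87 0.78
θ=337°: 2.43 1.38
θ=341°: 2.59 1.58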